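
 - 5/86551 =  - 1 + 86546/86551=- 0.00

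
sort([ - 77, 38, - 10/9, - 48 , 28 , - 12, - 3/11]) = [ - 77, - 48, - 12,-10/9, - 3/11, 28,38]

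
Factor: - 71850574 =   -  2^1*23^1*29^1*53861^1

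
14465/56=14465/56=258.30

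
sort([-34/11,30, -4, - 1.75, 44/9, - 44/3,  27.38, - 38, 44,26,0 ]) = [-38,-44/3, - 4, - 34/11, - 1.75,0, 44/9, 26, 27.38, 30, 44 ] 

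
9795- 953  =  8842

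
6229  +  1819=8048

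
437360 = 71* 6160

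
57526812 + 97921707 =155448519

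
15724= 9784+5940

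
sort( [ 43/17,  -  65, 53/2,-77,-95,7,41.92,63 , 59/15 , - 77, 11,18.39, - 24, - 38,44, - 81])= [ - 95,-81,- 77, - 77, - 65, - 38, - 24,  43/17,59/15,  7,  11,18.39, 53/2,41.92, 44, 63] 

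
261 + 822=1083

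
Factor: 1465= 5^1 * 293^1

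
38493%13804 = 10885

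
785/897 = 785/897  =  0.88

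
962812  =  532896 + 429916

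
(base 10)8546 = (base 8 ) 20542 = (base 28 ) AP6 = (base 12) 4B42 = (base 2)10000101100010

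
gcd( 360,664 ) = 8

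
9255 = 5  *1851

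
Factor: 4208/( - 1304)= - 526/163 = - 2^1*163^( - 1 )*263^1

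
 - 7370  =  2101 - 9471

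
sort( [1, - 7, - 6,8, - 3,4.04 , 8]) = [ - 7,- 6 ,-3, 1 , 4.04,  8,8 ] 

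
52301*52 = 2719652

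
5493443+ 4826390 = 10319833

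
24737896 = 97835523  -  73097627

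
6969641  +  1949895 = 8919536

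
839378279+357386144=1196764423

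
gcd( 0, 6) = 6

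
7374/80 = 3687/40 = 92.17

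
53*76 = 4028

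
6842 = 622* 11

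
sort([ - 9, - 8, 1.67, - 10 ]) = [ - 10, - 9, - 8 , 1.67]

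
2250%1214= 1036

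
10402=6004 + 4398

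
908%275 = 83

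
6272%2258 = 1756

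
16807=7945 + 8862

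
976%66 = 52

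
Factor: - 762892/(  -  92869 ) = 2^2*7^(-1 )* 13^1 * 17^1*863^1 * 13267^( - 1) 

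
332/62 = 166/31 = 5.35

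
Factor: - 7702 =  - 2^1 * 3851^1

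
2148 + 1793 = 3941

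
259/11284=37/1612=0.02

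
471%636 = 471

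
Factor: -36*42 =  - 2^3 * 3^3*7^1 = - 1512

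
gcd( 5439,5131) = 7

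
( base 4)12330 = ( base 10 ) 444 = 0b110111100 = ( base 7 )1203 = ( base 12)310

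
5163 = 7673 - 2510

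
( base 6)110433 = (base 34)7xn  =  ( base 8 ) 22025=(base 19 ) 16b3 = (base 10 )9237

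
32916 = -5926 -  - 38842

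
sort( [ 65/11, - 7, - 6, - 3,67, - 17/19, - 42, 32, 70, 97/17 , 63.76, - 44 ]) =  [ - 44,-42, - 7, - 6,- 3, - 17/19 , 97/17,65/11,  32 , 63.76,  67,  70]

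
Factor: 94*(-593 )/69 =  - 55742/69 = - 2^1*3^(-1)*23^( - 1)*47^1*593^1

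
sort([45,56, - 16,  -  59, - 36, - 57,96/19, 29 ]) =[ - 59,-57,- 36, - 16 , 96/19,29,45, 56] 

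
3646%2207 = 1439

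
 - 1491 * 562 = - 837942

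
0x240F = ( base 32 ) 90F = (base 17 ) 1eg0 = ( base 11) 6A32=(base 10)9231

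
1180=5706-4526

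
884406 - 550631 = 333775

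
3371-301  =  3070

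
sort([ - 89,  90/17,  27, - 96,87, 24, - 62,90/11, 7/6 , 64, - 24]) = [-96, - 89, - 62, - 24,  7/6,90/17, 90/11, 24, 27,64,87]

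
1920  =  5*384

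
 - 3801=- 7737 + 3936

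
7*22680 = 158760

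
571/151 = 571/151 = 3.78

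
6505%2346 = 1813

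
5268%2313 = 642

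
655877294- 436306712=219570582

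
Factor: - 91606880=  - 2^5 *5^1*17^1*33679^1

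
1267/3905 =1267/3905 = 0.32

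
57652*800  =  46121600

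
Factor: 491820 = 2^2*3^1*5^1*7^1*1171^1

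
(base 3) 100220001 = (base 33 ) 6kg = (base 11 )5465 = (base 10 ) 7210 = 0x1C2A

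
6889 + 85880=92769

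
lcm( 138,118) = 8142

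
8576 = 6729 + 1847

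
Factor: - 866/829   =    -  2^1 * 433^1*829^( - 1 ) 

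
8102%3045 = 2012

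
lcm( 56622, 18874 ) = 56622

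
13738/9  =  1526+ 4/9 = 1526.44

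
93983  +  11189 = 105172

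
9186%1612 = 1126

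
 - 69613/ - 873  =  79 + 646/873  =  79.74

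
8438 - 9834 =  - 1396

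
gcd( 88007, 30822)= 1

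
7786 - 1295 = 6491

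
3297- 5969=-2672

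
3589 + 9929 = 13518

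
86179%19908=6547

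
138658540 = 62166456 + 76492084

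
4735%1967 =801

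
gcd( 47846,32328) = 2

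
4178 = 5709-1531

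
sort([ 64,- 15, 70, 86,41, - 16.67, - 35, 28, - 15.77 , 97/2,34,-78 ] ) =[ - 78, - 35, - 16.67 ,-15.77, - 15 , 28,34, 41, 97/2,64,70,86]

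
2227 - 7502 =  - 5275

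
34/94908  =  17/47454  =  0.00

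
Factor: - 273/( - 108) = 91/36=2^( - 2 )*3^( - 2) * 7^1 * 13^1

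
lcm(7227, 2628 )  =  28908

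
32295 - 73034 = - 40739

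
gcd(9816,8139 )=3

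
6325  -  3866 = 2459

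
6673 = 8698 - 2025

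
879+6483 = 7362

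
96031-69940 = 26091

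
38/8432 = 19/4216 = 0.00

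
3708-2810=898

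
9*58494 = 526446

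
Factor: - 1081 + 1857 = 2^3* 97^1 = 776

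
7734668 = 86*89938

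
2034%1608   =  426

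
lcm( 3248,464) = 3248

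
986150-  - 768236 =1754386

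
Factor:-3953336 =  - 2^3*494167^1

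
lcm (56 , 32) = 224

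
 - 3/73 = -1+70/73 = -0.04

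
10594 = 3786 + 6808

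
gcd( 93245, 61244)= 1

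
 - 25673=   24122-49795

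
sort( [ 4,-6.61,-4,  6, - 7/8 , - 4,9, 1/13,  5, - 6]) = [ - 6.61, - 6,-4,-4, - 7/8 , 1/13,4,5, 6,9 ]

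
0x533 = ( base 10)1331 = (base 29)1GQ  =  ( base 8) 2463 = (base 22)2gb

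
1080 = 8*135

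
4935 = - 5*( - 987)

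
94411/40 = 2360  +  11/40 = 2360.28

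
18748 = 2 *9374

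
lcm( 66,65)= 4290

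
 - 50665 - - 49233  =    -  1432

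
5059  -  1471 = 3588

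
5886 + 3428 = 9314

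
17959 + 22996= 40955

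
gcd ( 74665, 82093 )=1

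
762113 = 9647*79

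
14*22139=309946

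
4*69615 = 278460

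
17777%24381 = 17777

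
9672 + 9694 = 19366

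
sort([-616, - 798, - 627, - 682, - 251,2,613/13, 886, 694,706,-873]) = [ - 873, - 798,-682, - 627 ,-616,-251, 2,613/13,694, 706, 886]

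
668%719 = 668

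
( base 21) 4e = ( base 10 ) 98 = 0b1100010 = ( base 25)3n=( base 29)3B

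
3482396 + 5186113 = 8668509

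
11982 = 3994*3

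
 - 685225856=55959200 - 741185056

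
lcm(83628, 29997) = 2759724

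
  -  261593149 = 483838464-745431613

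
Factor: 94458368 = 2^9*184489^1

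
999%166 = 3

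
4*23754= 95016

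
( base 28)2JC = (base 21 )4gc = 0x840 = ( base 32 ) 220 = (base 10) 2112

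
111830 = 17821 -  - 94009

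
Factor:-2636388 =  - 2^2*3^4*79^1*103^1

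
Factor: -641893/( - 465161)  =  7^1*107^1*857^1 *465161^( - 1 )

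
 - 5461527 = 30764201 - 36225728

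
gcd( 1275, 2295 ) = 255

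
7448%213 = 206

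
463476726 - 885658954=-422182228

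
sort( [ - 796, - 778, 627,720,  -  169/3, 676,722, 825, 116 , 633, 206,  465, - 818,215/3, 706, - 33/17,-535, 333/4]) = [ - 818, - 796, - 778, - 535 ,- 169/3, -33/17,215/3, 333/4 , 116, 206,465, 627, 633 , 676,706, 720,722,825 ]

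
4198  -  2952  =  1246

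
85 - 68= 17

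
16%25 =16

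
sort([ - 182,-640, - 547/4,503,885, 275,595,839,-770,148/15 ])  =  [ - 770, - 640,-182, - 547/4,  148/15,  275,503,595, 839,885] 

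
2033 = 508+1525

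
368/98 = 3 + 37/49 = 3.76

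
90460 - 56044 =34416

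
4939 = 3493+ 1446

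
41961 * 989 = 41499429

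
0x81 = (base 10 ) 129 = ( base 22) 5j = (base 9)153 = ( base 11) 108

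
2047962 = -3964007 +6011969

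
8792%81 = 44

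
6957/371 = 18 + 279/371 = 18.75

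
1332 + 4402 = 5734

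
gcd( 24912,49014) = 18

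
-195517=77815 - 273332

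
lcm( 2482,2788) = 203524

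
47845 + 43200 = 91045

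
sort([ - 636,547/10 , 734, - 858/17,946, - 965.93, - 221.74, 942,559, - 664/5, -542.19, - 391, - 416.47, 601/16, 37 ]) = [ - 965.93, - 636, - 542.19, - 416.47, - 391,-221.74, - 664/5, - 858/17  ,  37,601/16,547/10,559,734, 942 , 946] 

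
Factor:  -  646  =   - 2^1*17^1 * 19^1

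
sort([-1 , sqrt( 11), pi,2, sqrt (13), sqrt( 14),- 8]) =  [ - 8,-1,2, pi,sqrt( 11),sqrt( 13),sqrt( 14) ] 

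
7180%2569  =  2042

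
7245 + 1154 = 8399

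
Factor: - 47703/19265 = - 3^1 * 5^(  -  1 )*3853^ ( - 1) * 15901^1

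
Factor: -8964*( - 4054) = 36340056 = 2^3*3^3*83^1 * 2027^1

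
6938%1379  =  43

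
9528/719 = 9528/719 = 13.25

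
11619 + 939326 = 950945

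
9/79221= 3/26407=0.00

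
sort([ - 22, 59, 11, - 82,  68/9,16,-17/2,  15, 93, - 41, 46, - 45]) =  [ - 82, - 45,-41,-22, - 17/2, 68/9, 11,15,  16, 46,59,93] 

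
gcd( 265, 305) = 5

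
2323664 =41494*56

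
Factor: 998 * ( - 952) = - 2^4*7^1 *17^1*499^1 = - 950096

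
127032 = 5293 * 24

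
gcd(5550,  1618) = 2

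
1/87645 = 1/87645  =  0.00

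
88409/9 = 9823 + 2/9 = 9823.22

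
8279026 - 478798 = 7800228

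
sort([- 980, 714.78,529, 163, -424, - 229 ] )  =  [ - 980,  -  424, - 229,163, 529, 714.78 ] 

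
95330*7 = 667310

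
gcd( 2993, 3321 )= 41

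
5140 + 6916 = 12056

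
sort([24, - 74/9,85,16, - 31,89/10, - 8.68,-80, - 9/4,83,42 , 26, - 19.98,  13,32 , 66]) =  [ - 80, - 31, - 19.98, - 8.68, - 74/9, - 9/4,89/10,  13,16, 24,26,32,42, 66,  83,  85]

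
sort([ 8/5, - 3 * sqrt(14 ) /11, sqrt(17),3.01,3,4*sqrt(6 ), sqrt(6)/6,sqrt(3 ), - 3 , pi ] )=[ - 3, - 3*sqrt(14)/11 , sqrt(6) /6, 8/5,  sqrt(3 ), 3, 3.01,pi,sqrt( 17 ),4 *sqrt( 6) ] 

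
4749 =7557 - 2808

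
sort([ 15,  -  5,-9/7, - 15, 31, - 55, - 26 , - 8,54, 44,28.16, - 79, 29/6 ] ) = [ - 79, - 55, - 26, - 15, - 8,-5, - 9/7,  29/6,  15  ,  28.16,31,44, 54]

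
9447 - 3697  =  5750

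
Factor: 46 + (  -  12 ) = 2^1*17^1 = 34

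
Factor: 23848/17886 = 4/3 = 2^2*3^( - 1 )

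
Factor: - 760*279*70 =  - 2^4*3^2*5^2*7^1*19^1*31^1 = - 14842800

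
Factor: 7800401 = 7^1*227^1 * 4909^1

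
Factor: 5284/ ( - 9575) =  - 2^2*5^(  -  2) * 383^( - 1) * 1321^1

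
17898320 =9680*1849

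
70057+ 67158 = 137215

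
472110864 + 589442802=1061553666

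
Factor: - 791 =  - 7^1*113^1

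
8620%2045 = 440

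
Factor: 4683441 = 3^1*7^1*83^1*2687^1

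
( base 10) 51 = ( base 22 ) 27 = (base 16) 33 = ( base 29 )1M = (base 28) 1N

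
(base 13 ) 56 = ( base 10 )71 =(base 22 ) 35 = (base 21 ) 38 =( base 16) 47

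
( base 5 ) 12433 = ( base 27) 19L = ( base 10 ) 993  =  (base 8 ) 1741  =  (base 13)5B5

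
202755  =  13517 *15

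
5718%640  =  598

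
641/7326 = 641/7326 = 0.09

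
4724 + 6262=10986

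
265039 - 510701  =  -245662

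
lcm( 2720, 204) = 8160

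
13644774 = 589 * 23166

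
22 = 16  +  6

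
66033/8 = 66033/8 = 8254.12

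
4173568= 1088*3836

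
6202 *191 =1184582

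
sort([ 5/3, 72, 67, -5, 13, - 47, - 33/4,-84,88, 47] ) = [ - 84, - 47,-33/4, - 5,5/3, 13,47,67 , 72,  88]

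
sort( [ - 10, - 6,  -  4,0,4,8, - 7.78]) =[ - 10, - 7.78, - 6, - 4, 0,4, 8]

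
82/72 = 1  +  5/36 = 1.14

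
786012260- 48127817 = 737884443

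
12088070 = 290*41683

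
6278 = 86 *73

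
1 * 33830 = 33830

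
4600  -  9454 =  - 4854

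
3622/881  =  4 + 98/881 = 4.11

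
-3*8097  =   - 24291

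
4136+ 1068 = 5204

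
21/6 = 3+ 1/2 = 3.50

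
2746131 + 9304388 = 12050519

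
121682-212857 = -91175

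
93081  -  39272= 53809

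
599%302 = 297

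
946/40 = 473/20 = 23.65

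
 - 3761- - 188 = - 3573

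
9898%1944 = 178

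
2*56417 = 112834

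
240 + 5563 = 5803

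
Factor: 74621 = 71^1*1051^1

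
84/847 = 12/121=0.10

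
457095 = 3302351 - 2845256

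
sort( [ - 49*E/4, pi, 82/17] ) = [ - 49 *E/4,pi , 82/17]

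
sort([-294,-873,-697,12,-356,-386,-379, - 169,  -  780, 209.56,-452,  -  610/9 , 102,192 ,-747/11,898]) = [ - 873,-780, - 697,  -  452,-386,-379 ,  -  356, - 294,-169, - 747/11, - 610/9,  12,102,192,209.56, 898 ]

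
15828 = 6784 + 9044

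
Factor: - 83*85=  - 5^1 *17^1*83^1 = - 7055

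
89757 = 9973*9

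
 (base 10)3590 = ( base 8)7006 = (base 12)20b2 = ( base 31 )3mp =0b111000000110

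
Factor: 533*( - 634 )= - 2^1*13^1*41^1*317^1 = - 337922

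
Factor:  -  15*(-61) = 915 = 3^1 * 5^1 *61^1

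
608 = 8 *76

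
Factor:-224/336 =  - 2/3= - 2^1*3^( - 1 ) 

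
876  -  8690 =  - 7814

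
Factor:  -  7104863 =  - 2011^1*3533^1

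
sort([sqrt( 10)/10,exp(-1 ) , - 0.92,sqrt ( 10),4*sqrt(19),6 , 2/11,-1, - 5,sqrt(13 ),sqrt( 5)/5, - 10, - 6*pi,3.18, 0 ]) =[-6*pi, - 10, - 5, - 1, - 0.92,0 , 2/11,  sqrt(10 ) /10, exp( - 1),sqrt(5)/5, sqrt(10),3.18 , sqrt(13 ),6, 4 *sqrt(19)] 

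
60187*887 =53385869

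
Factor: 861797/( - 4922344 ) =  - 2^( -3)*7^(  -  2) * 29^( -1 ) * 433^( - 1)*861797^1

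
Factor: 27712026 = 2^1*3^2*1539557^1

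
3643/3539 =3643/3539   =  1.03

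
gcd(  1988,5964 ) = 1988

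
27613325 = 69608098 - 41994773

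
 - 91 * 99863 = - 9087533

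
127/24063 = 127/24063= 0.01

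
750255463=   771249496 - 20994033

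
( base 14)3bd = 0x2F3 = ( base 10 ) 755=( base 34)M7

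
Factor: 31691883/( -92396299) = -3^1*683^1*15467^1 * 92396299^(-1)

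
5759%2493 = 773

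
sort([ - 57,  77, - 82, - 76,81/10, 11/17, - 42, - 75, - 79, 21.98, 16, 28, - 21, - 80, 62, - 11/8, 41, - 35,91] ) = [ - 82,-80, - 79,-76, - 75,-57, - 42, - 35, - 21, - 11/8, 11/17, 81/10,16,21.98, 28,41, 62, 77, 91 ] 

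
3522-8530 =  - 5008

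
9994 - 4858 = 5136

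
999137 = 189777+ 809360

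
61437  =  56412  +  5025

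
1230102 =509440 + 720662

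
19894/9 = 2210 + 4/9= 2210.44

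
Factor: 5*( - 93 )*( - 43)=19995 = 3^1*5^1*31^1*43^1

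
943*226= 213118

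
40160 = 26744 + 13416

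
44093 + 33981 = 78074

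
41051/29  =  41051/29 = 1415.55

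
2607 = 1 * 2607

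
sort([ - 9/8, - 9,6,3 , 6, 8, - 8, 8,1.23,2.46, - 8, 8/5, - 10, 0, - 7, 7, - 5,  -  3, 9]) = [ - 10,  -  9, - 8, - 8, - 7 , - 5 , - 3, - 9/8,0, 1.23, 8/5, 2.46, 3,6,6,  7,8, 8, 9]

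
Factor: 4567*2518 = 11499706= 2^1*1259^1*4567^1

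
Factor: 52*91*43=2^2 * 7^1*13^2 * 43^1 = 203476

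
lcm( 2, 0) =0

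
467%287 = 180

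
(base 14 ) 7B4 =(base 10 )1530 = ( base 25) 2b5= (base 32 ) 1FQ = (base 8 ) 2772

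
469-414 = 55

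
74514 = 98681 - 24167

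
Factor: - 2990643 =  - 3^1*996881^1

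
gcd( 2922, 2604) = 6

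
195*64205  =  12519975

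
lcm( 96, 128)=384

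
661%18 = 13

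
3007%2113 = 894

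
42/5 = 8 + 2/5 = 8.40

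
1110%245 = 130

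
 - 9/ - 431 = 9/431 = 0.02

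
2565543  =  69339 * 37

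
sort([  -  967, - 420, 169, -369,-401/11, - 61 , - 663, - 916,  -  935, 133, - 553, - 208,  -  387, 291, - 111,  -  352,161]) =[  -  967,-935,-916,  -  663, - 553,-420,-387, - 369,-352,  -  208,  -  111, - 61, - 401/11,133,161, 169, 291] 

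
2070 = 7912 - 5842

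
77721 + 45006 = 122727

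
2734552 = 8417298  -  5682746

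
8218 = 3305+4913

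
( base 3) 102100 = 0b100110010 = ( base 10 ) 306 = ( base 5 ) 2211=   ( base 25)c6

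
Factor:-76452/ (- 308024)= 2^( - 1 ) * 3^1* 23^1*139^(-1)= 69/278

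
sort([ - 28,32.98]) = [- 28,32.98]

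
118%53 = 12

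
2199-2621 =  - 422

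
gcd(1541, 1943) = 67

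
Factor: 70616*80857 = 2^3*7^2*13^1*97^1*11551^1 =5709797912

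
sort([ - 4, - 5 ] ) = [-5, - 4] 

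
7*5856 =40992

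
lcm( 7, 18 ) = 126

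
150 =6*25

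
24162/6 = 4027 = 4027.00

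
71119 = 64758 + 6361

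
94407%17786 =5477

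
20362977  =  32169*633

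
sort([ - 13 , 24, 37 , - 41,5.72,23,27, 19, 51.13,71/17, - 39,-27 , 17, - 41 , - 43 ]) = [  -  43, - 41, - 41, - 39,-27 , - 13,71/17,5.72,17, 19,23,24,27, 37,51.13]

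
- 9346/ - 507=18 + 220/507 = 18.43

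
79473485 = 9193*8645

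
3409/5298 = 3409/5298 =0.64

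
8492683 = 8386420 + 106263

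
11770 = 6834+4936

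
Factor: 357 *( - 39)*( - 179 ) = 3^2*7^1 * 13^1*17^1* 179^1 = 2492217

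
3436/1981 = 1 + 1455/1981 = 1.73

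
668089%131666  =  9759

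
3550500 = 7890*450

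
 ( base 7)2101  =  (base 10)736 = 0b1011100000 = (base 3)1000021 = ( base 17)295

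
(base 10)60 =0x3c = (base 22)2g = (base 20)30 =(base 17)39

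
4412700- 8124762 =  - 3712062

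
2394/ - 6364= - 1197/3182 = -0.38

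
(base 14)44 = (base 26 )28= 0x3C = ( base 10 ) 60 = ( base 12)50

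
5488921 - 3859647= 1629274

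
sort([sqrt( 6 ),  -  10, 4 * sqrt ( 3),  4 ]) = [-10, sqrt(6), 4,4 * sqrt( 3 ) ]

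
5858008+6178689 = 12036697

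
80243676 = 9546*8406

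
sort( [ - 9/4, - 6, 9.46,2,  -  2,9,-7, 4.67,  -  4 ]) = [-7, - 6, - 4, - 9/4,-2,2,4.67,9 , 9.46]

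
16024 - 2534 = 13490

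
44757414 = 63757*702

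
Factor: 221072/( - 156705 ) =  - 656/465 = - 2^4*3^ ( - 1)*5^ ( - 1 )*31^( - 1)*41^1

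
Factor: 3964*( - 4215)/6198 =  - 2784710/1033 = - 2^1*5^1*281^1*991^1*1033^(-1)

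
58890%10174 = 8020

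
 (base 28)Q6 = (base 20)1ge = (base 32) MU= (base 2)1011011110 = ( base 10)734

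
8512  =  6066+2446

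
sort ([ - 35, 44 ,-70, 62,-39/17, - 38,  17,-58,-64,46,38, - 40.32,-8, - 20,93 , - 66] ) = [-70, - 66,-64 ,-58,-40.32, - 38, - 35,-20, - 8,- 39/17, 17,38,44,46, 62, 93]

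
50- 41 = 9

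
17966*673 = 12091118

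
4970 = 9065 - 4095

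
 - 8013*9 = -72117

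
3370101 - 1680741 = 1689360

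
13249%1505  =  1209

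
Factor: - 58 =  -2^1*29^1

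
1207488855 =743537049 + 463951806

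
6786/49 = 6786/49 =138.49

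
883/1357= 883/1357 = 0.65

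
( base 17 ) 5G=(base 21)4H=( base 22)4D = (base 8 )145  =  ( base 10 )101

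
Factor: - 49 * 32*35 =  - 54880=- 2^5* 5^1*7^3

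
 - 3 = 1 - 4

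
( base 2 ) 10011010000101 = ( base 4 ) 2122011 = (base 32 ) 9k5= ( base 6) 113353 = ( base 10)9861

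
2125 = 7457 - 5332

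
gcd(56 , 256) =8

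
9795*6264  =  61355880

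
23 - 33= - 10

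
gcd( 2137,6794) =1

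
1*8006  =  8006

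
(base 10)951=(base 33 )SR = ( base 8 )1667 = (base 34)RX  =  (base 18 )2GF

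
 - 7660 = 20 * (-383)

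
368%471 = 368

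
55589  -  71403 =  - 15814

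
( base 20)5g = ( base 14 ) 84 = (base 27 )48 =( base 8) 164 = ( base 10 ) 116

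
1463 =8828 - 7365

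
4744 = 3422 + 1322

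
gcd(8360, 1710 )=190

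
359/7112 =359/7112  =  0.05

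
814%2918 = 814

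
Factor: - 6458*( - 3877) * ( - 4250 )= - 2^2*5^3*17^1 * 3229^1*3877^1 = - 106410080500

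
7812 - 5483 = 2329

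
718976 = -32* (-22468)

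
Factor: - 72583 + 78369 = 5786 = 2^1*11^1*263^1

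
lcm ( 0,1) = 0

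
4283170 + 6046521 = 10329691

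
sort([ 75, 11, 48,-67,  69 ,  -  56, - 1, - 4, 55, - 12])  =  [  -  67 , - 56, -12,  -  4,-1,11, 48,55,69, 75 ]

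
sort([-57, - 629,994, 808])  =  [- 629, - 57,808, 994]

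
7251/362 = 20 + 11/362 = 20.03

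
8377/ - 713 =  - 8377/713=- 11.75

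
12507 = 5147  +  7360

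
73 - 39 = 34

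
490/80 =49/8= 6.12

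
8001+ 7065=15066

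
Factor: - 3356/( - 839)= 4=2^2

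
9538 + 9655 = 19193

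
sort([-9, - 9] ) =[ - 9, - 9 ] 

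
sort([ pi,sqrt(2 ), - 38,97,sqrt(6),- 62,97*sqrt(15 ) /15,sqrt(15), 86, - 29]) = [-62,  -  38 , - 29 , sqrt(2 ),sqrt(6),pi, sqrt( 15 ),97*sqrt ( 15 ) /15, 86,97 ] 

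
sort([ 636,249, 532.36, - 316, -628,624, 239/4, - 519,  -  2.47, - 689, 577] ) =[  -  689 , - 628, - 519, - 316, - 2.47  ,  239/4, 249, 532.36,577,624, 636]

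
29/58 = 1/2 = 0.50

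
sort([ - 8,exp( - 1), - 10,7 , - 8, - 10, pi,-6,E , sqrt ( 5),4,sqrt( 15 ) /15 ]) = [ - 10, - 10, - 8, - 8, - 6, sqrt(15) /15 , exp(  -  1), sqrt( 5),E, pi,  4,7]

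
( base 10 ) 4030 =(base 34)3gi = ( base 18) c7g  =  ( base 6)30354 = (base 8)7676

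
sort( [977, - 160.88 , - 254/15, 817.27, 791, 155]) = [ - 160.88, - 254/15, 155, 791, 817.27,977] 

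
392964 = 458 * 858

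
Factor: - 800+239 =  - 3^1*11^1*17^1 =-  561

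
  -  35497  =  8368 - 43865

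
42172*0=0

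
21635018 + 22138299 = 43773317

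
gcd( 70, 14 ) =14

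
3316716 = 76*43641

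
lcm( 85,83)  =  7055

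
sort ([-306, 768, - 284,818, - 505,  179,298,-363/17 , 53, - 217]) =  [ - 505  , - 306, - 284, - 217, - 363/17, 53 , 179,298,  768,818 ]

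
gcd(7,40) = 1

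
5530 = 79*70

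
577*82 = 47314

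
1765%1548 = 217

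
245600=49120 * 5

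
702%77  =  9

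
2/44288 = 1/22144 = 0.00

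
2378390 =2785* 854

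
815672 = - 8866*(-92 )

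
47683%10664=5027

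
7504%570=94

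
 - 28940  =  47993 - 76933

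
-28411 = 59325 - 87736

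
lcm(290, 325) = 18850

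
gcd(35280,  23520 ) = 11760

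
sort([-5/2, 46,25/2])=[ - 5/2,25/2, 46 ]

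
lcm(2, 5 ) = 10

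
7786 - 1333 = 6453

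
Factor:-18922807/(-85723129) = 17^(- 1)*1319^ ( - 1 )*3823^ ( - 1)*18922807^1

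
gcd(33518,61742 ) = 2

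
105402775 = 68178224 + 37224551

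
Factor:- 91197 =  - 3^2  *  10133^1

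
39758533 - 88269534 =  - 48511001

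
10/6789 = 10/6789 =0.00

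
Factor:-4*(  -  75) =2^2 * 3^1*5^2= 300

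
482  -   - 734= 1216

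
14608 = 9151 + 5457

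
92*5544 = 510048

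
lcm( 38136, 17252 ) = 724584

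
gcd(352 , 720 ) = 16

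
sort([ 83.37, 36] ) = [ 36,83.37 ]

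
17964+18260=36224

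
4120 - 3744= 376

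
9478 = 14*677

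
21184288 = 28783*736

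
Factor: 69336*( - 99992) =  - 6933045312 = - 2^6*3^4*29^1*107^1*431^1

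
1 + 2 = 3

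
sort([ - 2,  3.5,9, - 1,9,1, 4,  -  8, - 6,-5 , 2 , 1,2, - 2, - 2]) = [-8, - 6, - 5,- 2 , - 2 , - 2,- 1,1, 1,2,  2,3.5,4,9, 9]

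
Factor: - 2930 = -2^1*5^1*293^1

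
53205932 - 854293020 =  - 801087088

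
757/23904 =757/23904  =  0.03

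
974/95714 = 487/47857 = 0.01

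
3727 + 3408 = 7135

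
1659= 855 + 804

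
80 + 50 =130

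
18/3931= 18/3931 = 0.00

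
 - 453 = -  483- - 30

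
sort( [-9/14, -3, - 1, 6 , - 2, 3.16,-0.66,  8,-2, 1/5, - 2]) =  [ - 3, - 2,-2 ,  -  2, - 1,-0.66, - 9/14,1/5 , 3.16, 6 , 8 ]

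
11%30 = 11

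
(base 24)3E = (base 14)62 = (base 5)321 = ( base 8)126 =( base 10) 86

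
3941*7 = 27587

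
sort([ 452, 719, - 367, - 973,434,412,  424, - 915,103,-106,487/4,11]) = [ - 973 , - 915, - 367, - 106,  11, 103,487/4, 412,424,434,  452,  719] 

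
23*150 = 3450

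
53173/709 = 74  +  707/709=75.00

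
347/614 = 347/614=0.57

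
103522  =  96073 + 7449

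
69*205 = 14145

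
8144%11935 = 8144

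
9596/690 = 13+ 313/345 = 13.91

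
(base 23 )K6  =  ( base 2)111010010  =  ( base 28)gi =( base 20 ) 136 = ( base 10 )466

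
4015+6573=10588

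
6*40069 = 240414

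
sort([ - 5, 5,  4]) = [ - 5, 4,5] 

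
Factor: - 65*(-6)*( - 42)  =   - 16380 = - 2^2*3^2*5^1*7^1*13^1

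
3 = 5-2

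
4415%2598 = 1817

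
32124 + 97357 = 129481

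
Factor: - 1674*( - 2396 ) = 4010904 =2^3*3^3 * 31^1*599^1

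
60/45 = 1 + 1/3 =1.33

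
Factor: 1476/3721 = 2^2*3^2*41^1*61^ ( - 2)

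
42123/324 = 130  +  1/108 = 130.01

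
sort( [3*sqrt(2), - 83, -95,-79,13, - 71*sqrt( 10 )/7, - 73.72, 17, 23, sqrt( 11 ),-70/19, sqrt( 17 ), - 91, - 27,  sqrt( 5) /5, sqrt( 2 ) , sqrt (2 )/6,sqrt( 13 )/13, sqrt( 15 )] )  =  [-95, - 91, - 83 ,- 79, -73.72, - 71*sqrt( 10)/7, - 27,-70/19,sqrt(2)/6, sqrt( 13 ) /13, sqrt(5 )/5, sqrt(2 ) , sqrt( 11 )  ,  sqrt( 15),  sqrt(17 ), 3*sqrt( 2 ), 13, 17,  23] 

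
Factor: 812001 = 3^1 * 270667^1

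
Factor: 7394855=5^1*13^1*29^1*3923^1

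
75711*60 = 4542660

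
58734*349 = 20498166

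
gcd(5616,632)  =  8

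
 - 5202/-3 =1734+0/1  =  1734.00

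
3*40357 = 121071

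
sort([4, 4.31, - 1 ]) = [ - 1,4,  4.31] 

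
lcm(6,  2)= 6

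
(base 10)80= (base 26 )32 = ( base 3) 2222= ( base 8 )120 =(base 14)5A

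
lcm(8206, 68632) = 754952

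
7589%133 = 8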